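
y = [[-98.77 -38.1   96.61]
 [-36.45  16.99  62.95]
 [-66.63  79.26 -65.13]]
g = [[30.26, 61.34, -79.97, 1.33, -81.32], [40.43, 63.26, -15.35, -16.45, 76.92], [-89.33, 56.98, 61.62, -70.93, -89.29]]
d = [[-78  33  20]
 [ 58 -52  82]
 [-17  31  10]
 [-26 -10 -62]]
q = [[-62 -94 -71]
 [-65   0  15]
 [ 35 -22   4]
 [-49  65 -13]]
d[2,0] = -17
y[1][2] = 62.95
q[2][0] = 35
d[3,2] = -62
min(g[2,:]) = -89.33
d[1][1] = -52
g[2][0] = -89.33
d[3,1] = -10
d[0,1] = 33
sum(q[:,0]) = -141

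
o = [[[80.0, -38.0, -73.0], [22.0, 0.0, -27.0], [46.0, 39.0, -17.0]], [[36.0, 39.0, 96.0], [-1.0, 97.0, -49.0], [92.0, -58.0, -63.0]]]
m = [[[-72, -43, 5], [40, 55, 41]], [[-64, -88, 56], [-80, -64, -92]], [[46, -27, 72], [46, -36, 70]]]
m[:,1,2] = [41, -92, 70]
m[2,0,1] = -27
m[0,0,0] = -72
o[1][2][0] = 92.0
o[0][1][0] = 22.0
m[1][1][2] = -92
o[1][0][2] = 96.0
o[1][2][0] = 92.0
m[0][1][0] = 40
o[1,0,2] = 96.0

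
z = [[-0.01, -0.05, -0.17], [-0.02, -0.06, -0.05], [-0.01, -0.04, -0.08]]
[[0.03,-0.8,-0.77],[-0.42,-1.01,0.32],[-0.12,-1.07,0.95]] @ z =[[0.02, 0.08, 0.10], [0.02, 0.07, 0.1], [0.01, 0.03, -0.00]]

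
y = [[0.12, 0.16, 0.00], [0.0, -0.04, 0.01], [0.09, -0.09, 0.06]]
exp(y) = [[1.13, 0.17, 0.0], [0.00, 0.96, 0.01], [0.1, -0.08, 1.06]]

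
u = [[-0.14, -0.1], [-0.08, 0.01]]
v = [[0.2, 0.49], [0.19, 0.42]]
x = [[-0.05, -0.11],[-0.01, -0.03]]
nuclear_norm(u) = 0.23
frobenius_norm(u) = 0.19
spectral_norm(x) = 0.12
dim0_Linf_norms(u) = [0.14, 0.1]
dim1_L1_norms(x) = [0.16, 0.04]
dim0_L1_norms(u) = [0.22, 0.11]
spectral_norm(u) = 0.18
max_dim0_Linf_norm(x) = 0.11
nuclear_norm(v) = 0.71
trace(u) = -0.13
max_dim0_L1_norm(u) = 0.22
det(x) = 0.00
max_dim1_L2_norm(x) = 0.12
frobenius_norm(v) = 0.70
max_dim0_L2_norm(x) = 0.11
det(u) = -0.01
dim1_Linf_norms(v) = [0.49, 0.42]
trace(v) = 0.62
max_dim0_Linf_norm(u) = 0.14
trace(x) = -0.08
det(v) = -0.01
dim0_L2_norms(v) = [0.28, 0.65]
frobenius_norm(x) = 0.12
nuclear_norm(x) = 0.13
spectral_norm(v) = 0.70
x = u @ v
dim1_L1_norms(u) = [0.24, 0.09]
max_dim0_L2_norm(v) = 0.65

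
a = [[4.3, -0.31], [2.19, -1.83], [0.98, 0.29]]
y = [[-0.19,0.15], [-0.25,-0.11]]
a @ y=[[-0.74,0.68], [0.04,0.53], [-0.26,0.12]]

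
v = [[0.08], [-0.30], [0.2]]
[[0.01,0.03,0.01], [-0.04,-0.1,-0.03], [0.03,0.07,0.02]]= v@[[0.15, 0.33, 0.11]]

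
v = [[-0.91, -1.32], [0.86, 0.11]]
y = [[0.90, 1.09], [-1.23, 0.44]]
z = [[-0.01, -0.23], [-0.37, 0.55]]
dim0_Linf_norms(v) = [0.91, 1.32]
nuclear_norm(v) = 2.32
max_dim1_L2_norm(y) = 1.41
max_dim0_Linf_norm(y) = 1.23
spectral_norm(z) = 0.69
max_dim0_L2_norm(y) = 1.52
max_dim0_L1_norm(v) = 1.77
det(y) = 1.74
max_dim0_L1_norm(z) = 0.78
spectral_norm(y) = 1.58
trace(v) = -0.80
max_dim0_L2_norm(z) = 0.6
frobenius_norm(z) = 0.70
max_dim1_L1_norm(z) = 0.92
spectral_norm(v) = 1.72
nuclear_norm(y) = 2.68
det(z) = -0.09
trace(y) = 1.34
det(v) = 1.04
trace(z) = 0.54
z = v + y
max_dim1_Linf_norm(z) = 0.55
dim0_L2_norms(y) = [1.52, 1.18]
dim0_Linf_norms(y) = [1.23, 1.09]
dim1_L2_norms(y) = [1.41, 1.31]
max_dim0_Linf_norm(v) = 1.32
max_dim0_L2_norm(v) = 1.32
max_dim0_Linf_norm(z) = 0.55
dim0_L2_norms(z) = [0.37, 0.6]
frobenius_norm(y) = 1.92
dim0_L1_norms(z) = [0.38, 0.78]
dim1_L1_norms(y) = [1.99, 1.67]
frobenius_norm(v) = 1.82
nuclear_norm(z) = 0.82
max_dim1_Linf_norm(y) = 1.23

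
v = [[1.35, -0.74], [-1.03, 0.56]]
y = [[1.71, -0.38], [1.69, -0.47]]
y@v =[[2.7,-1.48],  [2.77,-1.51]]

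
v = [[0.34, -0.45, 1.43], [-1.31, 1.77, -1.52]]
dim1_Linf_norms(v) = [1.43, 1.77]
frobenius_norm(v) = 3.09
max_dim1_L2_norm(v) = 2.68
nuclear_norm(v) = 3.76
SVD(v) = [[-0.46, 0.89], [0.89, 0.46]] @ diag([2.989074833891905, 0.7667017916987556]) @ [[-0.44, 0.59, -0.67], [-0.39, 0.54, 0.74]]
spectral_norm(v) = 2.99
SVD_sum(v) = [[0.61, -0.82, 0.93], [-1.17, 1.58, -1.78]] + [[-0.27, 0.37, 0.50], [-0.14, 0.19, 0.26]]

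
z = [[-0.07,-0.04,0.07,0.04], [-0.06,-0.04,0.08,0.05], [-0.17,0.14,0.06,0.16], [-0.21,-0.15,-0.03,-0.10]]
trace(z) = -0.15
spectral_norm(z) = 0.30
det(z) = 0.00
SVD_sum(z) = [[-0.08, 0.0, 0.02, 0.03], [-0.08, 0.0, 0.02, 0.03], [-0.21, 0.01, 0.06, 0.08], [-0.12, 0.01, 0.04, 0.05]] + [[-0.0, -0.01, -0.00, -0.01], [-0.0, -0.0, -0.0, -0.0], [0.05, 0.11, 0.03, 0.09], [-0.08, -0.17, -0.04, -0.14]] + [[0.02, -0.03, 0.05, 0.02], [0.02, -0.04, 0.06, 0.02], [-0.01, 0.02, -0.03, -0.01], [-0.01, 0.02, -0.02, -0.01]] + [[-0.0, 0.00, 0.0, -0.00], [0.00, -0.00, -0.0, 0.0], [0.00, -0.0, -0.0, 0.0], [0.0, -0.0, -0.00, 0.0]]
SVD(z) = [[-0.31, 0.05, 0.58, -0.75], [-0.30, 0.01, 0.69, 0.65], [-0.77, -0.53, -0.35, 0.02], [-0.46, 0.84, -0.26, 0.05]] @ diag([0.299140926134232, 0.28377878362260683, 0.11082779945589562, 0.0012276583366463301]) @ [[0.90, -0.05, -0.26, -0.35], [-0.32, -0.72, -0.19, -0.59], [0.29, -0.54, 0.75, 0.26], [0.07, -0.44, -0.58, 0.68]]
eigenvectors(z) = [[-0.23+0.06j, -0.23-0.06j, -0.08+0.00j, (-0.17+0j)],[-0.27+0.11j, -0.27-0.11j, 0.44+0.00j, (-0.14+0j)],[-0.66+0.00j, -0.66-0.00j, 0.57+0.00j, (0.56+0j)],[0.23-0.61j, 0.23+0.61j, (-0.69+0j), (-0.8+0j)]]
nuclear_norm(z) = 0.69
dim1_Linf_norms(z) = [0.07, 0.08, 0.17, 0.21]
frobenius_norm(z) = 0.43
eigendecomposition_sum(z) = [[-0.03+0.05j, -0.00-0.01j, 0.03+0.01j, (0.02-0j)], [(-0.03+0.07j), (-0-0.01j), 0.03+0.01j, 0.03-0.01j], [(-0.11+0.12j), 0.00-0.02j, 0.06+0.04j, (0.07+0.01j)], [-0.07-0.14j, (0.02+0.01j), (-0.06+0.04j), -0.03+0.06j]] + [[-0.03-0.05j, -0.00+0.01j, (0.03-0.01j), 0.02+0.00j],[(-0.03-0.07j), -0.00+0.01j, (0.03-0.01j), 0.03+0.01j],[(-0.11-0.12j), 0.02j, (0.06-0.04j), (0.07-0.01j)],[-0.07+0.14j, 0.02-0.01j, (-0.06-0.04j), -0.03-0.06j]] + [[(-0+0j), -0j, 0j, 0j], [-0j, -0.00+0.00j, -0.00-0.00j, -0.00-0.00j], [0.01-0.00j, (-0+0j), (-0-0j), (-0-0j)], [-0.01+0.00j, 0.01-0.00j, 0.00+0.00j, 0.00+0.00j]] + [[-0.01+0.00j, -0.04-0.00j, 0.02+0.00j, (-0.01-0j)], [(-0.01+0j), -0.03-0.00j, (0.02+0j), -0.01-0.00j], [0.04-0.00j, 0.13+0.00j, (-0.06-0j), 0.03+0.00j], [(-0.06+0j), (-0.19-0j), 0.09+0.00j, -0.04-0.00j]]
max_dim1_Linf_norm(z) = 0.21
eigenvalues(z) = [0.14j, -0.14j, (-0+0j), (-0.15+0j)]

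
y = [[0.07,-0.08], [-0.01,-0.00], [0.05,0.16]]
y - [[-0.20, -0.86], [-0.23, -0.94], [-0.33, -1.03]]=[[0.27, 0.78], [0.22, 0.94], [0.38, 1.19]]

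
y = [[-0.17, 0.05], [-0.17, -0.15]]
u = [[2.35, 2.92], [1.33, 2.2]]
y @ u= [[-0.33, -0.39], [-0.6, -0.83]]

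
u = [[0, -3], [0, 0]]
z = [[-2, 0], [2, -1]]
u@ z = [[-6, 3], [0, 0]]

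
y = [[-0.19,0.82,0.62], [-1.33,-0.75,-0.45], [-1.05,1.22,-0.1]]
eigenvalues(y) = [(-0.22+1.49j), (-0.22-1.49j), (-0.59+0j)]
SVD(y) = [[-0.37,0.43,-0.82], [-0.31,-0.89,-0.33], [-0.88,0.13,0.46]] @ diag([1.8067241938845908, 1.6632023962132219, 0.4440782323675344]) @ [[0.78, -0.63, -0.0], [0.58, 0.71, 0.39], [0.25, 0.31, -0.92]]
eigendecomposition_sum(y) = [[(-0.04+0.6j), 0.45-0.05j, (0.28+0.13j)], [(-0.52-0.44j), -0.27+0.45j, -0.31+0.16j], [(-0.75+0.47j), (0.44+0.5j), (0.08+0.44j)]] + [[-0.04-0.60j, (0.45+0.05j), 0.28-0.13j], [(-0.52+0.44j), (-0.27-0.45j), (-0.31-0.16j)], [-0.75-0.47j, 0.44-0.50j, (0.08-0.44j)]] + [[(-0.12-0j), -0.09-0.00j, (0.07-0j)], [(-0.28-0j), -0.21-0.00j, (0.16-0j)], [(0.45+0j), 0.34+0.00j, (-0.26+0j)]]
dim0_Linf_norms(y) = [1.33, 1.22, 0.62]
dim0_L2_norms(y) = [1.71, 1.65, 0.77]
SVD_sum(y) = [[-0.52,0.42,0.0], [-0.43,0.35,0.00], [-1.23,1.00,0.00]] + [[0.42, 0.51, 0.28], [-0.86, -1.06, -0.59], [0.13, 0.16, 0.09]] + [[-0.09, -0.11, 0.34], [-0.04, -0.04, 0.13], [0.05, 0.06, -0.19]]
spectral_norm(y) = 1.81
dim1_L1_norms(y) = [1.63, 2.53, 2.37]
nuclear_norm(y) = 3.91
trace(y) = -1.04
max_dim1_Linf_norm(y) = 1.33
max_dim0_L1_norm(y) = 2.79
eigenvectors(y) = [[0.27-0.39j,0.27+0.39j,(-0.22+0j)],[(0.16+0.51j),(0.16-0.51j),-0.52+0.00j],[(0.7+0j),(0.7-0j),(0.83+0j)]]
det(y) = -1.33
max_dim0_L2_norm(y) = 1.71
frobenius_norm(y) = 2.50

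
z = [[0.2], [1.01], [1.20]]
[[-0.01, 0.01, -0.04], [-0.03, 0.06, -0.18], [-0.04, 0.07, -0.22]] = z@[[-0.03, 0.06, -0.18]]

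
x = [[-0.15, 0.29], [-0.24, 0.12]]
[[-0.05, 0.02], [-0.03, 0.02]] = x @ [[0.06,-0.08], [-0.13,0.02]]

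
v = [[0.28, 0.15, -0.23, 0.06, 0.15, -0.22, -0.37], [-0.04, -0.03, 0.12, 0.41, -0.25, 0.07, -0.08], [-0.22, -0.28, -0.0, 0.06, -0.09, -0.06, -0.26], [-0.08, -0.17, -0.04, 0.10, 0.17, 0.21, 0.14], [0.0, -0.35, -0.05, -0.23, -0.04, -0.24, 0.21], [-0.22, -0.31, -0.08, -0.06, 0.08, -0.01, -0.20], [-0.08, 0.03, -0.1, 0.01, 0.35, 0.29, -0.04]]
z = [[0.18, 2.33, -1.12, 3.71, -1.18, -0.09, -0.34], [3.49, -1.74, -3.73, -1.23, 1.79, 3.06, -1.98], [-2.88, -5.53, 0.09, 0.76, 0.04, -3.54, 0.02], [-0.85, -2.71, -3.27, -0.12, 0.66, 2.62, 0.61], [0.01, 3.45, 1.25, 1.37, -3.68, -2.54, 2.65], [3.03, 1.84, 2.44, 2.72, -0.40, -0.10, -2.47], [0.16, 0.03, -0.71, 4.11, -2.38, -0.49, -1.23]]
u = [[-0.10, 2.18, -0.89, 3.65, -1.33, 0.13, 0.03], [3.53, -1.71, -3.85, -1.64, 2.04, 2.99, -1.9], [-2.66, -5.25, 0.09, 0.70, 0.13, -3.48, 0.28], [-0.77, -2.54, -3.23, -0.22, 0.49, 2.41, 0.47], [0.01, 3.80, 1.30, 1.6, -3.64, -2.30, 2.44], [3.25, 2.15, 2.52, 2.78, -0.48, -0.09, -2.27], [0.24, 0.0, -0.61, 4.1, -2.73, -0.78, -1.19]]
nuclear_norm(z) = 34.33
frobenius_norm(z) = 15.71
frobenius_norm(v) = 1.30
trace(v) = 0.26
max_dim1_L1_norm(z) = 17.02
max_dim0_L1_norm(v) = 1.32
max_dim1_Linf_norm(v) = 0.41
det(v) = -0.00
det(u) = -5541.27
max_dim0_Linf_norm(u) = 5.25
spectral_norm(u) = 10.57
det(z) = -6174.26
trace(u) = -6.86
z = u + v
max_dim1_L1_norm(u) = 17.66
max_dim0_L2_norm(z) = 7.85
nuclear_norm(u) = 33.96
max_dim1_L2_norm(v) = 0.6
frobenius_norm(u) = 15.68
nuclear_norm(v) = 2.80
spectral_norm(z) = 10.24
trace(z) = -6.60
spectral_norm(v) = 0.70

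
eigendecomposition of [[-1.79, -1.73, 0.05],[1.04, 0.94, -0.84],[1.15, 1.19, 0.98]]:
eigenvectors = [[0.69+0.00j,-0.64+0.16j,(-0.64-0.16j)], [(-0.72+0j),0.72+0.00j,(0.72-0j)], [0.06+0.00j,(-0.03-0.21j),(-0.03+0.21j)]]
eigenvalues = [(0.02+0j), (0.06+0.47j), (0.06-0.47j)]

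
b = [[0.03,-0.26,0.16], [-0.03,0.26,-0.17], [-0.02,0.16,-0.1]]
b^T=[[0.03, -0.03, -0.02], [-0.26, 0.26, 0.16], [0.16, -0.17, -0.10]]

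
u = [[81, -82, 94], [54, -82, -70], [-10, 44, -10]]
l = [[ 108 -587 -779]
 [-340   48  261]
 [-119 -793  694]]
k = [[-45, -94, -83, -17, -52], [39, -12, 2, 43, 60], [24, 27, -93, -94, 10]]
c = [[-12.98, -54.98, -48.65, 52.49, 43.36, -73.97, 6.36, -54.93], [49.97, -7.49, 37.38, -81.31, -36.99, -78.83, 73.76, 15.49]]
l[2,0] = -119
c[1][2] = 37.38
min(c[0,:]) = -73.97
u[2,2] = -10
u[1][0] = 54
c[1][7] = 15.49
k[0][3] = -17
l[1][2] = 261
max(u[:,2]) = 94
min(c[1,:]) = -81.31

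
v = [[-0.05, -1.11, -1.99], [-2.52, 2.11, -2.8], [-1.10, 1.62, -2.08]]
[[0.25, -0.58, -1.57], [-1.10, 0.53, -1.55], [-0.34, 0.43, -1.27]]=v @ [[0.62, 0.02, -0.15], [0.02, 0.38, 0.08], [-0.15, 0.08, 0.75]]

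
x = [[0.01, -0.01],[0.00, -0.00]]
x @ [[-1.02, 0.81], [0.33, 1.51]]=[[-0.01, -0.01], [0.00, 0.0]]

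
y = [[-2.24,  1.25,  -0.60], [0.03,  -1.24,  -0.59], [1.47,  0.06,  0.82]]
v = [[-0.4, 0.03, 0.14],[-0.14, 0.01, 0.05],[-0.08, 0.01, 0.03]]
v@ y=[[1.10,  -0.53,  0.34], [0.39,  -0.18,  0.12], [0.22,  -0.11,  0.07]]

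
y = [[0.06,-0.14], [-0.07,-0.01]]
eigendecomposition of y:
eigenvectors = [[0.89,  0.71], [-0.45,  0.71]]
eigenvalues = [0.13, -0.08]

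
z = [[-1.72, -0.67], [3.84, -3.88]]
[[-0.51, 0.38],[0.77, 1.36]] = z@[[0.27, -0.06], [0.07, -0.41]]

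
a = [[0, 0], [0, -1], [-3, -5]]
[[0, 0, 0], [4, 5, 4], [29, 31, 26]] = a@[[-3, -2, -2], [-4, -5, -4]]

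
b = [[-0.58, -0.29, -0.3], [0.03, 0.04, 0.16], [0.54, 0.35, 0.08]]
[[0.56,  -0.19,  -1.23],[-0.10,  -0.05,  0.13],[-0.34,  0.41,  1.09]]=b@ [[-1.0, -0.05, 1.76], [0.70, 1.38, 0.29], [-0.62, -0.62, 0.42]]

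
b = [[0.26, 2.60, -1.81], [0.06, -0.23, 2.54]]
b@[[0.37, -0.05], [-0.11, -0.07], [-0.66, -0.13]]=[[1.0, 0.04], [-1.63, -0.32]]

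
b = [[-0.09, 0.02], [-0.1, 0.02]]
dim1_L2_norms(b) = [0.09, 0.1]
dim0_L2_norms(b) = [0.13, 0.03]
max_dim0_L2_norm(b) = 0.13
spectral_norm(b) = 0.14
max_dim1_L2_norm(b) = 0.1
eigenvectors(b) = [[-0.66,-0.22], [-0.75,-0.97]]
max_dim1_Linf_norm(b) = 0.1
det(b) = 0.00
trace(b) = -0.07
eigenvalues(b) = [-0.07, -0.0]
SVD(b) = [[-0.67,-0.74], [-0.74,0.67]] @ diag([0.13746957249092623, 0.0014548674035718082]) @ [[0.98, -0.21], [-0.21, -0.98]]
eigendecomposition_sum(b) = [[-0.09, 0.02],[-0.1, 0.02]] + [[0.0, -0.00], [0.0, -0.00]]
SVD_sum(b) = [[-0.09,0.02], [-0.10,0.02]] + [[0.0, 0.0], [-0.0, -0.00]]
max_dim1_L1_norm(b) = 0.12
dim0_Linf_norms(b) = [0.1, 0.02]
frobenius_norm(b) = 0.14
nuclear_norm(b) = 0.14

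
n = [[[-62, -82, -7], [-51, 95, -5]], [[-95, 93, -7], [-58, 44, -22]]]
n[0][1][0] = -51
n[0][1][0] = -51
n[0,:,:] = [[-62, -82, -7], [-51, 95, -5]]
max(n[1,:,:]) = 93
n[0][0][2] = -7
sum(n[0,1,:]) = 39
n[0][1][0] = -51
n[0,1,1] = 95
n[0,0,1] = -82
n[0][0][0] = -62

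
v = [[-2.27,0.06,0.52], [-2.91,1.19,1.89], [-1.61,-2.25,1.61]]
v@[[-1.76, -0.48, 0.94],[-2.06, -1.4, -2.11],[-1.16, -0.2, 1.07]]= [[3.27, 0.90, -1.7],[0.48, -0.65, -3.22],[5.6, 3.60, 4.96]]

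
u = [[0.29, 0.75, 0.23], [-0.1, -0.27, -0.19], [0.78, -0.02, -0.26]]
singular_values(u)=[0.95, 0.76, 0.09]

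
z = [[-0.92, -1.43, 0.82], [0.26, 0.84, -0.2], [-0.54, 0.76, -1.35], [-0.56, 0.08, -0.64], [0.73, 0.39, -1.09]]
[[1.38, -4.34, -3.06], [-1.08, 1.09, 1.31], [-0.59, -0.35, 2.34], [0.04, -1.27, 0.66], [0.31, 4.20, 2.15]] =z @ [[0.38, 3.81, 0.44], [-1.54, -0.21, 1.12], [-0.58, -1.38, -1.28]]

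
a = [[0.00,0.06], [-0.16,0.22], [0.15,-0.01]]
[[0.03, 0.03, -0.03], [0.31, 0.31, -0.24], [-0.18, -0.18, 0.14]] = a@[[-1.14, -1.16, 0.9],[0.56, 0.57, -0.44]]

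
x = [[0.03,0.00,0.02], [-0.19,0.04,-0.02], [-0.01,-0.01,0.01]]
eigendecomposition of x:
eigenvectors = [[-0.10+0.00j,0.14-0.17j,(0.14+0.17j)], [(0.98+0j),(0.9+0j),(0.9-0j)], [-0.17+0.00j,(0.08+0.37j),(0.08-0.37j)]]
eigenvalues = [(0.06+0j), (0.01+0.03j), (0.01-0.03j)]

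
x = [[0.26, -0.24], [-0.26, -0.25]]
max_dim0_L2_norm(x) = 0.37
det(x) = -0.13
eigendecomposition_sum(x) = [[0.31, -0.12], [-0.13, 0.05]] + [[-0.05, -0.12],[-0.13, -0.3]]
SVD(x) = [[-0.59, 0.81], [0.81, 0.59]] @ diag([0.36828676660088094, 0.3459260868258829]) @ [[-0.99, -0.17], [0.17, -0.99]]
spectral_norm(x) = 0.37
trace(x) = 0.01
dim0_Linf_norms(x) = [0.26, 0.25]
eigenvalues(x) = [0.36, -0.35]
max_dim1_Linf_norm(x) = 0.26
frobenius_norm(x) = 0.51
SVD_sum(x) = [[0.21, 0.04], [-0.29, -0.05]] + [[0.05, -0.28],[0.03, -0.2]]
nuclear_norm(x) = 0.71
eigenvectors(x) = [[0.92, 0.37], [-0.39, 0.93]]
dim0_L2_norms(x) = [0.37, 0.35]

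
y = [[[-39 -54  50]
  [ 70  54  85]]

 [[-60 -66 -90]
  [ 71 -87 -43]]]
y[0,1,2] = 85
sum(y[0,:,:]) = 166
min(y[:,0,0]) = -60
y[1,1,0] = 71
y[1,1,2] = -43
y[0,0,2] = 50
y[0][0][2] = 50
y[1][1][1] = -87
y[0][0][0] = -39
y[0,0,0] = -39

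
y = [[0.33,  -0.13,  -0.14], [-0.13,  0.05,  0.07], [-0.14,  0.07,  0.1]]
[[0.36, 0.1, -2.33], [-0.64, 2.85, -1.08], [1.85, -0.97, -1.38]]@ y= [[0.43, -0.2, -0.28],  [-0.43, 0.15, 0.18],  [0.93, -0.39, -0.46]]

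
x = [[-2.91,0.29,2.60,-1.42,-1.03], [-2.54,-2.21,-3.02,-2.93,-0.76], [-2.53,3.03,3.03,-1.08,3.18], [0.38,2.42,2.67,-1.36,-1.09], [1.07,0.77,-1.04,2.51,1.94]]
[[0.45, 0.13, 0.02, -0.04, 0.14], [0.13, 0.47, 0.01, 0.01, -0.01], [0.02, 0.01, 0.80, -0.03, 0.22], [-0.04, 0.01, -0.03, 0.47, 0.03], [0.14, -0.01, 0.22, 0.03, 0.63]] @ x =[[-1.56, -0.09, 0.59, -0.64, -0.18], [-1.6, -0.95, -1.01, -1.61, -0.49], [-1.88, 2.50, 2.14, -0.33, 2.98], [0.38, 1.04, 1.0, -0.5, -0.52], [-0.25, 1.29, 0.49, 1.13, 1.75]]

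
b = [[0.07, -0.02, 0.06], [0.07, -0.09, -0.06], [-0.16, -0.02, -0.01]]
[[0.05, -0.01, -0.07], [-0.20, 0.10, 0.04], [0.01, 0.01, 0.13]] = b@[[-0.31, 0.07, -0.68], [1.00, -0.71, -0.55], [1.49, -0.47, -0.59]]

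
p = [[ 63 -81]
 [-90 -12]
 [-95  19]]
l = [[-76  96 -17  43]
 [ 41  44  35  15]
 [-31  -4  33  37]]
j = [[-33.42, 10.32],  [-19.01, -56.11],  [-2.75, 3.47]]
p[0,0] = 63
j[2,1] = 3.47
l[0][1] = 96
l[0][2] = -17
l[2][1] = -4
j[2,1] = 3.47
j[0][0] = -33.42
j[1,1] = -56.11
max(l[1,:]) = 44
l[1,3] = 15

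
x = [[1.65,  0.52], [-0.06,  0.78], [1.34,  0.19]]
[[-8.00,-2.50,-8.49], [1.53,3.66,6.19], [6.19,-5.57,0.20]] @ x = [[-24.43, -7.72],[10.6, 4.83],[10.82, -1.09]]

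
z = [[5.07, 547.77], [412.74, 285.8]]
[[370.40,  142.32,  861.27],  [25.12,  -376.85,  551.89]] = z @ [[-0.41, -1.10, 0.25], [0.68, 0.27, 1.57]]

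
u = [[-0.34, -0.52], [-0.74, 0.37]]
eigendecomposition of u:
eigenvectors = [[-0.82, 0.44], [-0.57, -0.9]]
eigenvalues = [-0.7, 0.73]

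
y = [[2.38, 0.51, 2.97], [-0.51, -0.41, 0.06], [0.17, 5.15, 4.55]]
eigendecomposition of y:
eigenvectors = [[(0.47+0j), 0.90+0.00j, 0.90-0.00j], [(0.63+0j), (-0.11+0.01j), -0.11-0.01j], [(-0.62+0j), 0.41+0.10j, 0.41-0.10j]]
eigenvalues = [(-0.85+0j), (3.68+0.32j), (3.68-0.32j)]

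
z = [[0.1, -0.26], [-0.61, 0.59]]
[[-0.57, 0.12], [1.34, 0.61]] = z@[[-0.14, -2.28], [2.13, -1.32]]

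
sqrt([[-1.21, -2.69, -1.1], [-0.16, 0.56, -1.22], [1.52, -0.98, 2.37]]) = [[-0.01,  -2.34,  -1.08], [0.14,  1.01,  -0.37], [0.81,  0.32,  1.83]]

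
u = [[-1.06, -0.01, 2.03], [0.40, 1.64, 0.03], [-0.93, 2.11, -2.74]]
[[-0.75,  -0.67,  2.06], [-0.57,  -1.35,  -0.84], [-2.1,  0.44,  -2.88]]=u@[[0.83,-0.43,-0.35], [-0.55,-0.71,-0.44], [0.06,-0.56,0.83]]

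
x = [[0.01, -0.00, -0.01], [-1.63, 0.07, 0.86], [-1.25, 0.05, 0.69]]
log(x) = [[(-5.88+4.98j), 0.01-0.34j, (-0.09+0.49j)], [(-13.14+36.41j), -5.14-2.46j, (5.97+3.58j)], [(-9.17+6.35j), (0.37-0.43j), -0.85+0.62j]]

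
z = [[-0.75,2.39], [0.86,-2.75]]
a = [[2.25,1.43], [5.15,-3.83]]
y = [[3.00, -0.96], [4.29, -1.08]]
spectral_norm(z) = 3.82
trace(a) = -1.58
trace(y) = 1.92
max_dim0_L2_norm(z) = 3.64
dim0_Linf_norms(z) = [0.86, 2.75]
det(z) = 0.01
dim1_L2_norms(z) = [2.5, 2.88]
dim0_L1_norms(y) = [7.29, 2.04]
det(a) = -15.98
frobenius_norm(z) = 3.82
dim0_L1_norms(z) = [1.61, 5.14]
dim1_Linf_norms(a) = [2.25, 5.15]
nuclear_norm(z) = 3.82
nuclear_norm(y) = 5.59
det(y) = 0.88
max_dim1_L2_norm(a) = 6.42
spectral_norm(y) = 5.43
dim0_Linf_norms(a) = [5.15, 3.83]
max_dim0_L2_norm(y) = 5.23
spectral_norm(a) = 6.50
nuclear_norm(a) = 8.96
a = y + z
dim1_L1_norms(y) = [3.96, 5.37]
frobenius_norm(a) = 6.95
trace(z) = -3.50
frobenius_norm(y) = 5.43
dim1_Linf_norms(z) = [2.39, 2.75]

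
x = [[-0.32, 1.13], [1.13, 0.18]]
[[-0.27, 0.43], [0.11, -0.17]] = x@ [[0.13, -0.20], [-0.20, 0.32]]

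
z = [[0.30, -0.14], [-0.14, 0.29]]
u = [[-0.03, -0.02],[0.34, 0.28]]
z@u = [[-0.06,-0.05],[0.1,0.08]]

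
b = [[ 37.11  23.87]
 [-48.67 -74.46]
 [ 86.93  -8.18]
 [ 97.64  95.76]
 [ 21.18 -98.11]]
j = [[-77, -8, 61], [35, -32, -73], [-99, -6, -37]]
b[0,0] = 37.11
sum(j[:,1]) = -46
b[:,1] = [23.87, -74.46, -8.18, 95.76, -98.11]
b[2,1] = -8.18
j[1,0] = 35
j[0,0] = -77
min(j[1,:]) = -73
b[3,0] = 97.64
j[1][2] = -73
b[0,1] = 23.87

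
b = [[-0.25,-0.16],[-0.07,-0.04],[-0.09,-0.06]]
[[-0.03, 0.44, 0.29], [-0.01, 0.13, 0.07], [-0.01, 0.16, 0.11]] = b @[[-0.27, -2.12, 0.49], [0.64, 0.55, -2.56]]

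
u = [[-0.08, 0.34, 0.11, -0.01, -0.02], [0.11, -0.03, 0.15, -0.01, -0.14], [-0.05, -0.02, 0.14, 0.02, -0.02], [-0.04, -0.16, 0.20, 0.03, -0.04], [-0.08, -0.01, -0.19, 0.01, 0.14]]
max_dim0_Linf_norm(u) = 0.34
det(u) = 0.00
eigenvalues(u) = [(-0.23+0j), (0.22+0.09j), (0.22-0.09j), 0j, (-0+0j)]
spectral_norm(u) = 0.41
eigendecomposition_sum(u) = [[-0.14+0.00j, 0.24-0.00j, (-0.01-0j), -0j, 0.08-0.00j], [0.06-0.00j, (-0.11+0j), 0.01+0.00j, (-0+0j), -0.04+0.00j], [(-0.02+0j), (0.03-0j), (-0-0j), -0j, (0.01-0j)], [0.03-0.00j, -0.05+0.00j, 0j, -0.00+0.00j, -0.02+0.00j], [-0.04+0.00j, (0.07-0j), (-0-0j), -0j, 0.02-0.00j]] + [[(0.03+0.02j), (0.05+0.03j), (0.06-0.17j), -0.01-0.01j, -0.05+0.05j], [(0.02+0.02j), (0.04+0.03j), 0.07-0.14j, (-0-0.01j), (-0.05+0.04j)], [-0.02+0.01j, -0.03+0.02j, (0.07+0.07j), 0.01-0.00j, -0.02-0.04j], [-0.03+0.01j, (-0.06+0.02j), 0.10+0.16j, 0.02+0.00j, -0.01-0.08j], [(-0.02-0.02j), -0.04-0.04j, (-0.09+0.14j), 0.00+0.01j, (0.06-0.04j)]] + [[0.03-0.02j, 0.05-0.03j, 0.06+0.17j, (-0.01+0.01j), (-0.05-0.05j)], [0.02-0.02j, (0.04-0.03j), (0.07+0.14j), -0.00+0.01j, (-0.05-0.04j)], [-0.02-0.01j, -0.03-0.02j, 0.07-0.07j, (0.01+0j), -0.02+0.04j], [(-0.03-0.01j), -0.06-0.02j, (0.1-0.16j), (0.02-0j), (-0.01+0.08j)], [(-0.02+0.02j), -0.04+0.04j, (-0.09-0.14j), -0.01j, (0.06+0.04j)]] + [[0j, 0.00+0.00j, (-0-0j), 0.00-0.00j, 0.00+0.00j], [0j, 0.00+0.00j, -0.00-0.00j, 0.00-0.00j, 0.00+0.00j], [0j, 0j, -0.00-0.00j, -0j, 0.00+0.00j], [-0.00-0.00j, -0.00-0.00j, 0.00+0.00j, -0.00+0.00j, -0.00-0.00j], [0.00+0.00j, 0.00+0.00j, (-0-0j), 0.00-0.00j, 0.00+0.00j]] + [[0.00+0.00j, 0j, -0.00-0.00j, 0.00-0.00j, 0.00+0.00j], [0.00+0.00j, 0.00+0.00j, -0.00-0.00j, -0j, 0j], [0j, 0j, (-0-0j), 0.00-0.00j, 0j], [(-0-0j), (-0-0j), 0j, (-0+0j), -0.00-0.00j], [0.00+0.00j, 0.00+0.00j, (-0-0j), 0.00-0.00j, 0j]]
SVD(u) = [[0.02, 0.95, 0.19, -0.03, 0.22], [0.53, 0.01, -0.51, 0.54, 0.40], [0.31, 0.06, 0.46, 0.58, -0.60], [0.54, -0.25, 0.61, -0.28, 0.45], [-0.58, -0.15, 0.35, 0.54, 0.48]] @ diag([0.40540619618062057, 0.3823311591042204, 0.1858895578798252, 0.0037081204032043146, 0.00015162685154980845]) @ [[0.16,-0.23,0.84,0.03,-0.45], [-0.15,0.95,0.25,-0.05,-0.09], [-0.79,-0.16,0.34,0.18,0.45], [0.25,0.09,-0.01,0.96,0.09], [0.51,0.05,0.33,-0.21,0.76]]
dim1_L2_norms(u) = [0.37, 0.23, 0.15, 0.26, 0.25]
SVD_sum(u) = [[0.0, -0.0, 0.01, 0.00, -0.0], [0.03, -0.05, 0.18, 0.01, -0.1], [0.02, -0.03, 0.11, 0.0, -0.06], [0.04, -0.05, 0.18, 0.01, -0.1], [-0.04, 0.05, -0.2, -0.01, 0.11]] + [[-0.05, 0.35, 0.09, -0.02, -0.03], [-0.00, 0.00, 0.0, -0.00, -0.0], [-0.0, 0.02, 0.01, -0.00, -0.00], [0.01, -0.09, -0.02, 0.0, 0.01], [0.01, -0.05, -0.01, 0.0, 0.01]] + [[-0.03, -0.01, 0.01, 0.01, 0.02], [0.08, 0.02, -0.03, -0.02, -0.04], [-0.07, -0.01, 0.03, 0.02, 0.04], [-0.09, -0.02, 0.04, 0.02, 0.05], [-0.05, -0.01, 0.02, 0.01, 0.03]] + [[-0.00, -0.00, 0.00, -0.0, -0.00],[0.0, 0.0, -0.00, 0.0, 0.0],[0.00, 0.0, -0.0, 0.00, 0.00],[-0.0, -0.0, 0.0, -0.0, -0.00],[0.00, 0.0, -0.0, 0.00, 0.0]] + [[0.0,  0.0,  0.00,  -0.0,  0.00],[0.0,  0.00,  0.0,  -0.00,  0.0],[-0.0,  -0.00,  -0.00,  0.0,  -0.00],[0.00,  0.0,  0.00,  -0.00,  0.00],[0.0,  0.0,  0.00,  -0.0,  0.00]]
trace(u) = 0.20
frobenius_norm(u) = 0.59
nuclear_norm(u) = 0.98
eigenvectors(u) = [[(-0.86+0j), (-0.31-0.39j), -0.31+0.39j, (-0.54+0j), (0.36+0j)], [0.40+0.00j, (-0.23-0.37j), -0.23+0.37j, (-0.06+0j), 0j], [(-0.12+0j), 0.28-0.07j, 0.28+0.07j, (-0.33+0j), 0.30+0.00j], [(0.17+0j), (0.52+0j), 0.52-0.00j, 0.11+0.00j, (-0.6+0j)], [-0.24+0.00j, (0.2+0.41j), 0.20-0.41j, -0.77+0.00j, (0.65+0j)]]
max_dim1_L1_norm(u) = 0.56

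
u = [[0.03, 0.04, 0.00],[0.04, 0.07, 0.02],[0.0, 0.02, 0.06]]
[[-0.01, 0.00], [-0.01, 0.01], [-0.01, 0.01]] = u@[[-0.05, -0.18], [-0.16, 0.24], [-0.04, 0.08]]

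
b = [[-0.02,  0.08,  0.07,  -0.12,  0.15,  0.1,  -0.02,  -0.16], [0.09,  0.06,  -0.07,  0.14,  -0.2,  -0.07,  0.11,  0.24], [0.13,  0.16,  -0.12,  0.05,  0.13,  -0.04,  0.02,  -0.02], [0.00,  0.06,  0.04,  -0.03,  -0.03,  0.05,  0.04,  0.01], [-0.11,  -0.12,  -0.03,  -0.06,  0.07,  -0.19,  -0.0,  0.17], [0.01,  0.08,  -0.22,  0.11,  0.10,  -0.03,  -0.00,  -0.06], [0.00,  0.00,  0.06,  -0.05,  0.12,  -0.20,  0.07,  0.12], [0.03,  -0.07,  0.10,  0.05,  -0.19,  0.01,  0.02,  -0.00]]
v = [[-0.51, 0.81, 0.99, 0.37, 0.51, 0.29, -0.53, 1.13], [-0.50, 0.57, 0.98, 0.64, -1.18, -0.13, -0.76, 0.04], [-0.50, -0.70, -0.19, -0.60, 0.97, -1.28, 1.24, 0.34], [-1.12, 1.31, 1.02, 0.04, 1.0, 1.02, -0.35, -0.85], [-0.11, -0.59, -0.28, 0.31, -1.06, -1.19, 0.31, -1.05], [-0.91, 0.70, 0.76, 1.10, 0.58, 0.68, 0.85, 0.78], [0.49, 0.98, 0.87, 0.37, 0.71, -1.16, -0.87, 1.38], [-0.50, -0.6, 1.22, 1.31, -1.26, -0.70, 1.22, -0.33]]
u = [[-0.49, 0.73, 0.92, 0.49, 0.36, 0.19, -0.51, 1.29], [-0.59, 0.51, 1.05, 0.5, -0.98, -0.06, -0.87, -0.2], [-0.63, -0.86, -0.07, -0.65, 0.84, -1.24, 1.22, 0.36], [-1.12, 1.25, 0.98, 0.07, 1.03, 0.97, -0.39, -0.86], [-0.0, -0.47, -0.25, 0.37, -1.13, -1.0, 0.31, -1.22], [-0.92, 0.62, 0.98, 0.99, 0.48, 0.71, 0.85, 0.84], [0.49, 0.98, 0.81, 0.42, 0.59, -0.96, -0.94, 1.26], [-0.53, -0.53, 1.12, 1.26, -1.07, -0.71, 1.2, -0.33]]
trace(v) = -1.67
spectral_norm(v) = 3.96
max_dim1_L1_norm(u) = 6.75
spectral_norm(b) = 0.50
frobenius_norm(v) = 6.61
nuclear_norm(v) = 15.54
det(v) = 8.14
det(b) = 0.00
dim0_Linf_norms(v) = [1.12, 1.31, 1.22, 1.31, 1.26, 1.28, 1.24, 1.38]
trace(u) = -1.67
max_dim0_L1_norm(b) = 0.99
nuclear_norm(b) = 1.72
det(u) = 3.84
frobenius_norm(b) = 0.80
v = b + u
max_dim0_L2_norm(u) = 2.54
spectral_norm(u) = 3.90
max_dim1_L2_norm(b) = 0.39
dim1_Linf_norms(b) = [0.16, 0.24, 0.16, 0.06, 0.19, 0.22, 0.2, 0.19]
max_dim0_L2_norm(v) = 2.67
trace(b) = 0.00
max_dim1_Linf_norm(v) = 1.38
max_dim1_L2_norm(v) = 2.74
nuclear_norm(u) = 15.11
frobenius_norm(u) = 6.46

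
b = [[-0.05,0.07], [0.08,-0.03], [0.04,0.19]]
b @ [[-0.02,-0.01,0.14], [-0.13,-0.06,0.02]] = [[-0.01,-0.00,-0.01], [0.00,0.0,0.01], [-0.03,-0.01,0.01]]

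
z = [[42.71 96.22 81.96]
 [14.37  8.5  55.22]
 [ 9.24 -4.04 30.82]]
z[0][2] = 81.96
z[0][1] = 96.22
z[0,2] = 81.96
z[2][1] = -4.04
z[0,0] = 42.71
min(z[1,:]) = 8.5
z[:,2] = [81.96, 55.22, 30.82]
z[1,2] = 55.22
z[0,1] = 96.22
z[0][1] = 96.22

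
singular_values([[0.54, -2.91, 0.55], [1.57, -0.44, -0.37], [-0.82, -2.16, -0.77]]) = [3.65, 1.86, 0.99]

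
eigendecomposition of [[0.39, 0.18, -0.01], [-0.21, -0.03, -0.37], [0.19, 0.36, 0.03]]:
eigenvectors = [[-0.86+0.00j, 0.17+0.20j, 0.17-0.20j], [0.50+0.00j, (-0.73+0j), -0.73-0.00j], [(0.06+0j), 0.07+0.62j, 0.07-0.62j]]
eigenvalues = [(0.29+0j), (0.05+0.37j), (0.05-0.37j)]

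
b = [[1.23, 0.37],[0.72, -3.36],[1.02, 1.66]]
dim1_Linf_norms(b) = [1.23, 3.36, 1.66]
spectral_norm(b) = 3.77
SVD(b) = [[0.09, 0.71], [-0.90, 0.36], [0.43, 0.61]] @ diag([3.766789257899034, 1.7507423244373923]) @ [[-0.02, 1.00], [1.0, 0.02]]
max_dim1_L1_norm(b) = 4.08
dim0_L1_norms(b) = [2.97, 5.39]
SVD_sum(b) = [[-0.01,0.34],[0.08,-3.38],[-0.04,1.63]] + [[1.24, 0.03], [0.64, 0.02], [1.06, 0.03]]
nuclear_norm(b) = 5.52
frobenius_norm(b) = 4.15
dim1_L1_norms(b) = [1.6, 4.08, 2.68]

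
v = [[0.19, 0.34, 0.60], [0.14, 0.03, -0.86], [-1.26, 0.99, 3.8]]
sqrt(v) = [[0.57, 0.22, 0.26], [-0.03, 0.44, -0.35], [-0.48, 0.45, 2.02]]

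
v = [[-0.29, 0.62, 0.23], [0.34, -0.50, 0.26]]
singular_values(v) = [0.91, 0.35]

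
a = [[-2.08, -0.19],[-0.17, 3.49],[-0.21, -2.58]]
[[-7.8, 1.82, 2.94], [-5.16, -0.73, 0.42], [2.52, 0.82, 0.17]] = a @ [[3.87,  -0.85,  -1.42], [-1.29,  -0.25,  0.05]]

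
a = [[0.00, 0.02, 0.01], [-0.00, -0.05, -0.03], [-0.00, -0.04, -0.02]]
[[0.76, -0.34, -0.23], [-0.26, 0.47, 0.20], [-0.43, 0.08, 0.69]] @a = [[0.0, 0.04, 0.02], [0.00, -0.04, -0.02], [0.00, -0.04, -0.02]]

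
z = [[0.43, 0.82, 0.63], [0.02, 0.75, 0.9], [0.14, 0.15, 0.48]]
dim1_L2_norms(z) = [1.12, 1.17, 0.52]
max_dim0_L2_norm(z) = 1.2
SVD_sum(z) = [[0.22,  0.73,  0.78], [0.23,  0.77,  0.82], [0.10,  0.32,  0.34]] + [[0.2,0.1,-0.15], [-0.16,-0.08,0.12], [-0.08,-0.04,0.06]] + [[0.01, -0.01, 0.0], [-0.06, 0.06, -0.04], [0.12, -0.13, 0.08]]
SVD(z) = [[-0.66, 0.75, 0.04], [-0.70, -0.59, -0.41], [-0.29, -0.3, 0.91]] @ diag([1.650388002367762, 0.35967741590002417, 0.21552632816439765]) @ [[-0.2, -0.67, -0.71], [0.75, 0.36, -0.55], [0.63, -0.65, 0.43]]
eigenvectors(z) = [[-0.79+0.00j, (0.8+0j), (0.8-0j)],[(-0.55+0j), (-0.17+0.48j), -0.17-0.48j],[(-0.26+0j), -0.05-0.32j, (-0.05+0.32j)]]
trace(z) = 1.66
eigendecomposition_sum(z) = [[0.24-0.00j, 0.82+0.00j, (1.21+0j)],[0.17-0.00j, 0.57+0.00j, (0.84+0j)],[(0.08-0j), (0.27+0j), (0.4+0j)]] + [[(0.1+0.09j), 0.00-0.15j, (-0.29+0.05j)], [-0.07+0.04j, 0.09+0.03j, (0.03-0.18j)], [0.03-0.04j, -0.06+0.01j, (0.04+0.11j)]] + [[(0.1-0.09j), 0.00+0.15j, -0.29-0.05j], [-0.07-0.04j, 0.09-0.03j, 0.03+0.18j], [0.03+0.04j, -0.06-0.01j, 0.04-0.11j]]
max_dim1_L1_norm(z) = 1.88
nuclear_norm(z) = 2.23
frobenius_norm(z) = 1.70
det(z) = 0.13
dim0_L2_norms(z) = [0.45, 1.12, 1.2]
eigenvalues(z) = [(1.21+0j), (0.22+0.24j), (0.22-0.24j)]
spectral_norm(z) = 1.65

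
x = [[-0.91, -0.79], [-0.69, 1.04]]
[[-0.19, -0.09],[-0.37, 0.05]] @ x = [[0.24, 0.06], [0.3, 0.34]]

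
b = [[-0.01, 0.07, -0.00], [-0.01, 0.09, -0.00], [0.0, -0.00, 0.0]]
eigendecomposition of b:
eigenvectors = [[-0.99,-0.6,0.0], [-0.11,-0.8,0.0], [0.00,0.0,1.0]]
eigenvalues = [-0.0, 0.08, 0.0]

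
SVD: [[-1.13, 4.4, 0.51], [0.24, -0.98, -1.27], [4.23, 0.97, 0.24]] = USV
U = [[0.96, -0.08, 0.26], [-0.25, 0.04, 0.97], [-0.09, -1.00, 0.02]]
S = [4.72, 4.34, 1.11]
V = [[-0.33, 0.93, 0.17], [-0.95, -0.32, -0.08], [0.02, 0.18, -0.98]]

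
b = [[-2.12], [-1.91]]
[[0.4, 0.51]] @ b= [[-1.82]]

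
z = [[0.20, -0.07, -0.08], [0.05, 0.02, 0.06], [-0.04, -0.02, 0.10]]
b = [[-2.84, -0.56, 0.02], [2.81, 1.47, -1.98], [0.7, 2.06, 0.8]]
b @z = [[-0.6, 0.19, 0.2], [0.71, -0.13, -0.33], [0.21, -0.02, 0.15]]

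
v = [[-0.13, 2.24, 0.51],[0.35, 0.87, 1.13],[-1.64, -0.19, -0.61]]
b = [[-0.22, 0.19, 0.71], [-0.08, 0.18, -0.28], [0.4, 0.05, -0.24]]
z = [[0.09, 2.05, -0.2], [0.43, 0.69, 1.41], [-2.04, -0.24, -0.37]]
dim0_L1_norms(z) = [2.56, 2.98, 1.98]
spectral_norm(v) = 2.65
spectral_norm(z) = 2.46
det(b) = -0.07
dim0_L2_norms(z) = [2.09, 2.18, 1.47]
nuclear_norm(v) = 5.05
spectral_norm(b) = 0.87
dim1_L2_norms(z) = [2.06, 1.63, 2.09]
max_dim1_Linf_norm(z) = 2.05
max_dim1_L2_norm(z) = 2.09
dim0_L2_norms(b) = [0.46, 0.27, 0.8]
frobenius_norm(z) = 3.35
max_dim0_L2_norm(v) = 2.41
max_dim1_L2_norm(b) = 0.77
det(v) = -2.94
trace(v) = 0.13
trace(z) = 0.41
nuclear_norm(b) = 1.45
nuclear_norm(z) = 5.61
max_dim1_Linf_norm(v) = 2.24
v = z + b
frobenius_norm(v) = 3.25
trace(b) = -0.28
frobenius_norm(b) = 0.96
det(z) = -5.82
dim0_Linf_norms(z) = [2.04, 2.05, 1.41]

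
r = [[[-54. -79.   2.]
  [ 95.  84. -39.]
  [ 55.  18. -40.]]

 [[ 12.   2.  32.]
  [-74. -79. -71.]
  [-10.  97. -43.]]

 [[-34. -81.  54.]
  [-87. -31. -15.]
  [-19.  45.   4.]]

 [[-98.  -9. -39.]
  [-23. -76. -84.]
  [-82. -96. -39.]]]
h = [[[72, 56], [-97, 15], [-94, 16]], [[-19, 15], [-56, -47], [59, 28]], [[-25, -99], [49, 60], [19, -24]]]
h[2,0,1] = -99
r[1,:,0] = [12.0, -74.0, -10.0]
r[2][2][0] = -19.0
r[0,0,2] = 2.0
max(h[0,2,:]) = 16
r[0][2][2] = -40.0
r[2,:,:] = [[-34.0, -81.0, 54.0], [-87.0, -31.0, -15.0], [-19.0, 45.0, 4.0]]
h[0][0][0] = 72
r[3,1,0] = -23.0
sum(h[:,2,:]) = 4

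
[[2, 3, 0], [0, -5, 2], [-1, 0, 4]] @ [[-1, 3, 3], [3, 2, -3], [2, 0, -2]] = [[7, 12, -3], [-11, -10, 11], [9, -3, -11]]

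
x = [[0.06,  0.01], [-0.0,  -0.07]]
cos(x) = [[1.0, 0.00], [0.00, 1.00]]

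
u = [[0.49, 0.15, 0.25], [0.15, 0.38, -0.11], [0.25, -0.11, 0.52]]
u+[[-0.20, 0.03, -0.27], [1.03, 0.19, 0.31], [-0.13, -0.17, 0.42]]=[[0.29, 0.18, -0.02], [1.18, 0.57, 0.20], [0.12, -0.28, 0.94]]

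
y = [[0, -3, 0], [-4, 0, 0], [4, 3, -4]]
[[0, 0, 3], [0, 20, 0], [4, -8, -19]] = y @[[0, -5, 0], [0, 0, -1], [-1, -3, 4]]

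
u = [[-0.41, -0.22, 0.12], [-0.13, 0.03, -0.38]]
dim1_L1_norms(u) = [0.75, 0.54]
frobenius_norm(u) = 0.63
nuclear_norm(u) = 0.88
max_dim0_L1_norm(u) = 0.54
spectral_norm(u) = 0.48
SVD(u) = [[-1.0, -0.02], [-0.02, 1.00]] @ diag([0.480538872825274, 0.40271875012695285]) @ [[0.86, 0.46, -0.24], [-0.31, 0.08, -0.95]]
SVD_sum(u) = [[-0.41, -0.22, 0.11], [-0.01, -0.00, 0.0]] + [[0.00, -0.0, 0.01], [-0.12, 0.03, -0.38]]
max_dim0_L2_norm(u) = 0.43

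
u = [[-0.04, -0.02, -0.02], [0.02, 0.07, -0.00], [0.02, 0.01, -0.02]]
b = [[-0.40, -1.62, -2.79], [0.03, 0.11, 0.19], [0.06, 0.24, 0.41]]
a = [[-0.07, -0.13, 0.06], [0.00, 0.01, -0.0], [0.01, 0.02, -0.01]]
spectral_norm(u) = 0.08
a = b @ u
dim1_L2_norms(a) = [0.16, 0.01, 0.02]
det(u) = 0.00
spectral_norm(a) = 0.16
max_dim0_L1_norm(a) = 0.16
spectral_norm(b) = 3.29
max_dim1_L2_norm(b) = 3.25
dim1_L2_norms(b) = [3.25, 0.22, 0.48]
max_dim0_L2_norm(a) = 0.13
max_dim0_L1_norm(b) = 3.39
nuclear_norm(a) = 0.17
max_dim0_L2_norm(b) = 2.83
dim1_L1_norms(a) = [0.26, 0.01, 0.04]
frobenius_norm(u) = 0.09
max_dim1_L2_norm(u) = 0.07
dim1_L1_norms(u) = [0.08, 0.09, 0.05]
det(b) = -0.00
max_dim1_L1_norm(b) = 4.81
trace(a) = -0.07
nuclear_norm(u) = 0.14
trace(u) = 0.01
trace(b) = 0.12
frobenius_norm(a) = 0.16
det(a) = 0.00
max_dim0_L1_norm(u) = 0.1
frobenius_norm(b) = 3.29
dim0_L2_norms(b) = [0.41, 1.64, 2.83]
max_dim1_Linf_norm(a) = 0.13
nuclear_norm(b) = 3.30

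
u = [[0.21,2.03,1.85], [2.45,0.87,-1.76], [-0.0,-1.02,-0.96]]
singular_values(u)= [3.31, 2.91, 0.04]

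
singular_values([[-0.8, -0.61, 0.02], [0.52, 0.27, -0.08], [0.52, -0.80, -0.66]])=[1.17, 1.16, 0.0]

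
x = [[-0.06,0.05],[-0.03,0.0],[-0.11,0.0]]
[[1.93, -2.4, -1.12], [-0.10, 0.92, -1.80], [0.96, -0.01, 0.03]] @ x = [[0.08, 0.10],[0.18, -0.01],[-0.06, 0.05]]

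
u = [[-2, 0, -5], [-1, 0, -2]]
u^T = [[-2, -1], [0, 0], [-5, -2]]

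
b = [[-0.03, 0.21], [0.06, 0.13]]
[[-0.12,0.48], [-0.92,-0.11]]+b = [[-0.15, 0.69], [-0.86, 0.02]]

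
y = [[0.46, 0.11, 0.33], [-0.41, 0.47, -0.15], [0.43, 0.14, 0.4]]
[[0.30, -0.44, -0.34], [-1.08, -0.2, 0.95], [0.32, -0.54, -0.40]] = y@[[0.28,0.08,-0.04], [-1.70,-0.73,1.51], [1.1,-1.19,-1.49]]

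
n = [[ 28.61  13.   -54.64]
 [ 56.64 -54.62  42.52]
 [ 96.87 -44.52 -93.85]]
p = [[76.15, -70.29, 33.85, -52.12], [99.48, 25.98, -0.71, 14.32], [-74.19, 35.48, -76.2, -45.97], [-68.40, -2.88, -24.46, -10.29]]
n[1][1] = -54.62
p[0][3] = -52.12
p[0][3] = -52.12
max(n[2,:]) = 96.87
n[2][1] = -44.52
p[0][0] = 76.15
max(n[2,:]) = 96.87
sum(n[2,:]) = -41.49999999999999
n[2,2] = -93.85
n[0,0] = 28.61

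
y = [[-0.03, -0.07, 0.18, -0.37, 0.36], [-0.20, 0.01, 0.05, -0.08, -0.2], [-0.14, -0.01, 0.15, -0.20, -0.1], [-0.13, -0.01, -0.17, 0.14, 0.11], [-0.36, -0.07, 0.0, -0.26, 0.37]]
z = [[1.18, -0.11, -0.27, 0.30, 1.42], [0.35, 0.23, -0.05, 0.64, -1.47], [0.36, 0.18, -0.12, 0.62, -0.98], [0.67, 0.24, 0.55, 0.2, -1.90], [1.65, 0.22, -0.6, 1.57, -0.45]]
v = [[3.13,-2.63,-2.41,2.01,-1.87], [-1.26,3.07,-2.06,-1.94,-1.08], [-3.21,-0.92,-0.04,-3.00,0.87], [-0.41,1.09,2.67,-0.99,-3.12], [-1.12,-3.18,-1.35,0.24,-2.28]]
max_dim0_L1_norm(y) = 1.14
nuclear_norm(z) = 6.70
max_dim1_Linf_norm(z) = 1.9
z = v @ y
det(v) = -580.09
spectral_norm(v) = 7.08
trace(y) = 0.64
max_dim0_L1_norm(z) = 6.22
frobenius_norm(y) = 0.95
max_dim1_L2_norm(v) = 5.48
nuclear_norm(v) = 21.18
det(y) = -0.00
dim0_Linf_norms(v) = [3.21, 3.18, 2.67, 3.0, 3.12]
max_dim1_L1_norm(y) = 1.06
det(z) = 0.00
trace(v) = 2.89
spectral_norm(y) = 0.77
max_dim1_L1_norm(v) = 12.05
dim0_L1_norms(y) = [0.86, 0.17, 0.55, 1.05, 1.14]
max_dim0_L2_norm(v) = 5.34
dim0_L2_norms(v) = [4.81, 5.34, 4.36, 4.22, 4.51]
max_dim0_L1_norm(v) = 10.89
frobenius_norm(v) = 10.43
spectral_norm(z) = 3.32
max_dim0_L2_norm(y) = 0.57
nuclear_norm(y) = 1.57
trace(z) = 1.04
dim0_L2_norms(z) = [2.19, 0.45, 0.87, 1.84, 2.99]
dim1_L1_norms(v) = [12.05, 9.41, 8.04, 8.28, 8.17]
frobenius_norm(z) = 4.26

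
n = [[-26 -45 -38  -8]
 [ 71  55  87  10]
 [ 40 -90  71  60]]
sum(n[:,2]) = 120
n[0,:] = [-26, -45, -38, -8]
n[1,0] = 71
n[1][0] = 71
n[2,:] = [40, -90, 71, 60]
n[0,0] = -26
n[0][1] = -45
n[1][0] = 71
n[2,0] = 40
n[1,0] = 71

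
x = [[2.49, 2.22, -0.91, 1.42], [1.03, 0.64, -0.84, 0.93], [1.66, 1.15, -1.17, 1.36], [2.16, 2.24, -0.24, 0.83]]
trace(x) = 2.79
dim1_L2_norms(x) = [3.74, 1.74, 2.7, 3.23]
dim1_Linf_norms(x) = [2.49, 1.03, 1.66, 2.24]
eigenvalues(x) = [4.05, -1.25, -0.0, -0.01]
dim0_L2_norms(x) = [3.83, 3.42, 1.72, 2.33]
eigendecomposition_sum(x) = [[2.48,2.24,-0.86,1.38], [0.97,0.87,-0.33,0.54], [1.58,1.43,-0.55,0.88], [2.22,2.0,-0.77,1.24]] + [[0.01, -0.02, -0.05, 0.04], [0.06, -0.23, -0.51, 0.39], [0.08, -0.28, -0.62, 0.48], [-0.06, 0.24, 0.53, -0.41]] + [[-0.0, -0.00, 0.0, 0.00], [0.00, 0.00, -0.00, -0.00], [0.00, 0.0, -0.00, -0.00], [0.00, 0.0, -0.0, -0.00]] + [[0.0, 0.0, -0.0, 0.00], [-0.00, -0.00, 0.00, -0.0], [0.00, 0.00, -0.0, 0.0], [-0.00, -0.00, 0.00, -0.00]]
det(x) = -0.00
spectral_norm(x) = 5.76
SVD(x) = [[-0.65, 0.07, -0.49, -0.58],  [-0.28, -0.49, 0.74, -0.37],  [-0.45, -0.57, -0.23, 0.64],  [-0.54, 0.66, 0.39, 0.35]] @ diag([5.762966467670029, 1.236321079535023, 0.005247703455834723, 0.00037738128735884444]) @ [[-0.66, -0.58, 0.26, -0.39], [0.1, 0.52, 0.7, -0.48], [0.57, -0.59, 0.52, 0.24], [0.47, -0.22, -0.42, -0.75]]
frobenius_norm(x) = 5.89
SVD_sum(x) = [[2.48, 2.18, -0.96, 1.46],[1.09, 0.95, -0.42, 0.64],[1.73, 1.52, -0.67, 1.02],[2.08, 1.82, -0.81, 1.22]] + [[0.01,0.04,0.06,-0.04], [-0.06,-0.31,-0.42,0.29], [-0.07,-0.37,-0.5,0.34], [0.08,0.42,0.57,-0.39]] + [[-0.0, 0.0, -0.00, -0.00], [0.0, -0.00, 0.0, 0.00], [-0.00, 0.0, -0.00, -0.00], [0.00, -0.00, 0.0, 0.00]] + [[-0.00,0.00,0.00,0.0], [-0.00,0.0,0.0,0.0], [0.00,-0.0,-0.0,-0.00], [0.0,-0.00,-0.00,-0.0]]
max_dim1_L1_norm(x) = 7.04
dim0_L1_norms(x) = [7.34, 6.25, 3.16, 4.54]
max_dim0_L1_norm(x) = 7.34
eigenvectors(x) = [[0.65, -0.05, 0.50, 0.72],  [0.25, -0.53, -0.26, -0.62],  [0.42, -0.65, -0.39, 0.29],  [0.58, 0.55, -0.73, -0.10]]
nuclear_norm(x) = 7.00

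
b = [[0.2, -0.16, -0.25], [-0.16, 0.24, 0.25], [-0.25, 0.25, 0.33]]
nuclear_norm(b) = 0.77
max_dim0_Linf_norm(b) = 0.33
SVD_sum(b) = [[0.18, -0.19, -0.24], [-0.19, 0.20, 0.26], [-0.24, 0.26, 0.33]] + [[0.02,0.03,-0.01], [0.03,0.04,-0.01], [-0.01,-0.01,0.0]] + [[-0.0, 0.0, -0.00], [0.00, -0.0, 0.0], [-0.0, 0.0, -0.00]]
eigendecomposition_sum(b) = [[0.18, -0.19, -0.24], [-0.19, 0.20, 0.26], [-0.24, 0.26, 0.33]] + [[-0.00,0.0,-0.00],[0.0,-0.0,0.0],[-0.00,0.0,-0.00]] + [[0.02, 0.03, -0.01], [0.03, 0.04, -0.01], [-0.01, -0.01, 0.00]]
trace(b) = 0.77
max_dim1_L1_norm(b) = 0.83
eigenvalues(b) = [0.71, -0.0, 0.06]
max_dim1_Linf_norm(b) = 0.33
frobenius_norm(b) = 0.71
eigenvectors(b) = [[-0.5,0.62,-0.60], [0.53,-0.32,-0.78], [0.68,0.71,0.17]]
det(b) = -0.00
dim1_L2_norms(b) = [0.36, 0.38, 0.48]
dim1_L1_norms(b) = [0.61, 0.65, 0.83]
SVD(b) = [[-0.50,-0.6,0.62], [0.53,-0.78,-0.32], [0.68,0.17,0.71]] @ diag([0.7097658189152355, 0.06266247434799153, 0.0024282932632271968]) @ [[-0.5, 0.53, 0.68], [-0.60, -0.78, 0.17], [-0.62, 0.32, -0.71]]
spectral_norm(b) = 0.71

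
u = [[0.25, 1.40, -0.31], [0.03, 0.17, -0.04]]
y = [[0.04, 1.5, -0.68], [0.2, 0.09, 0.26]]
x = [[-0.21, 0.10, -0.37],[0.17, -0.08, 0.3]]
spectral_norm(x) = 0.56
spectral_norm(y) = 1.65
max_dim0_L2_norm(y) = 1.5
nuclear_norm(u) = 1.47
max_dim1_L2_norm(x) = 0.44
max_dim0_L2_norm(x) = 0.48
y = u + x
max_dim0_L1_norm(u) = 1.57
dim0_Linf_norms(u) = [0.25, 1.4, 0.31]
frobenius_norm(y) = 1.68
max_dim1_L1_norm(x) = 0.68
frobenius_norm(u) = 1.47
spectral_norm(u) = 1.47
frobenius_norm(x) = 0.56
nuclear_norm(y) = 1.99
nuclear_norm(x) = 0.56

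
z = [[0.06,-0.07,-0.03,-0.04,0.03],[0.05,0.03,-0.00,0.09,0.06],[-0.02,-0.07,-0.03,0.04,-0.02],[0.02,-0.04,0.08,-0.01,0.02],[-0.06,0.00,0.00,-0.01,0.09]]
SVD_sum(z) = [[-0.00, -0.02, -0.0, -0.03, -0.03], [0.0, 0.06, 0.01, 0.06, 0.06], [-0.00, -0.01, -0.0, -0.02, -0.02], [-0.0, -0.0, -0.00, -0.00, -0.0], [0.0, 0.02, 0.00, 0.03, 0.03]] + [[0.05, -0.06, 0.0, 0.0, 0.05], [0.02, -0.03, 0.0, 0.00, 0.02], [0.01, -0.02, 0.00, 0.0, 0.01], [0.03, -0.03, 0.00, 0.00, 0.03], [0.01, -0.01, 0.00, 0.0, 0.01]] + [[0.0, 0.0, -0.00, 0.0, -0.00], [0.03, 0.0, -0.01, 0.02, -0.02], [0.02, 0.0, -0.01, 0.01, -0.01], [-0.02, -0.0, 0.01, -0.01, 0.01], [-0.05, -0.0, 0.02, -0.05, 0.05]] + [[-0.0,-0.0,-0.01,0.00,0.0], [-0.0,-0.00,-0.00,0.0,0.0], [-0.03,-0.02,-0.05,0.02,0.01], [0.03,0.02,0.05,-0.02,-0.01], [-0.02,-0.01,-0.03,0.01,0.0]] + [[0.02, 0.02, -0.02, -0.02, 0.01], [0.00, 0.0, -0.00, -0.00, 0.0], [-0.02, -0.02, 0.03, 0.03, -0.01], [-0.02, -0.02, 0.02, 0.02, -0.01], [-0.00, -0.0, 0.00, 0.0, -0.00]]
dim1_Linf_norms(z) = [0.07, 0.09, 0.07, 0.08, 0.09]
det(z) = -0.00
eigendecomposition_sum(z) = [[(0.01+0.03j),-0.03+0.01j,0.01+0.01j,-0.01+0.03j,(0.02+0.01j)], [0.03-0.01j,0.01+0.04j,(0.01-0.01j),(0.04+0.01j),(0.01-0.02j)], [0.01j,(-0.02-0j),0.01j,-0.01+0.01j,(0.01+0.01j)], [(0.02+0.02j),(-0.02+0.02j),(0.01+0.01j),0.02j,(0.02-0j)], [(-0.01+0.01j),(-0.01-0.01j),(-0+0.01j),(-0.01+0j),0.00+0.01j]] + [[(0.01-0.03j),(-0.03-0.01j),0.01-0.01j,-0.01-0.03j,0.02-0.01j], [(0.03+0.01j),(0.01-0.04j),0.01+0.01j,0.04-0.01j,(0.01+0.02j)], [-0.01j,-0.02+0.00j,-0.01j,-0.01-0.01j,(0.01-0.01j)], [0.02-0.02j,(-0.02-0.02j),(0.01-0.01j),0.00-0.02j,(0.02+0j)], [-0.01-0.01j,(-0.01+0.01j),(-0-0.01j),-0.01-0.00j,0.00-0.01j]] + [[0.02+0.01j, 0.00-0.01j, -0.02-0.00j, (-0.02-0.01j), -0.00-0.02j], [-0.00+0.02j, (0.01-0j), -0.00-0.02j, -0.02j, (0.02-0.01j)], [(-0.01-0.03j), -0.01+0.01j, (0.01+0.02j), (0.01+0.02j), (-0.02+0.02j)], [(-0.01-0.02j), (-0+0j), (0.01+0.01j), (0.01+0.01j), (-0.01+0.02j)], [-0.02+0.04j, 0.01+0.00j, -0.03j, (0.01-0.03j), 0.04-0.01j]] + [[(0.02-0.01j), 0.00+0.01j, -0.02+0.00j, -0.02+0.01j, -0.00+0.02j], [(-0-0.02j), 0.01+0.00j, -0.00+0.02j, 0.02j, (0.02+0.01j)], [-0.01+0.03j, (-0.01-0.01j), 0.01-0.02j, 0.01-0.02j, -0.02-0.02j], [-0.01+0.02j, (-0-0j), (0.01-0.01j), 0.01-0.01j, -0.01-0.02j], [(-0.02-0.04j), (0.01-0j), 0.03j, (0.01+0.03j), 0.04+0.01j]] + [[(-0-0j), -0.00-0.00j, -0.01+0.00j, 0.01+0.00j, -0.00-0.00j], [(-0-0j), -0.01-0.00j, -0.02+0.00j, (0.02+0j), (-0-0j)], [(-0.01-0j), -0.02-0.00j, -0.05+0.00j, (0.04+0j), (-0-0j)], [(0.01+0j), 0.02+0.00j, (0.04-0j), -0.03-0.00j, 0j], [(-0-0j), -0.00-0.00j, (-0+0j), 0j, -0.00-0.00j]]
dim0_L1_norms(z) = [0.21, 0.21, 0.14, 0.19, 0.22]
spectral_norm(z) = 0.13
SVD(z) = [[-0.36,  0.78,  -0.03,  -0.11,  0.49], [0.83,  0.36,  -0.42,  -0.01,  0.00], [-0.22,  0.21,  -0.24,  -0.64,  -0.66], [-0.06,  0.44,  0.25,  0.65,  -0.57], [0.36,  0.15,  0.84,  -0.39,  -0.00]] @ diag([0.12771257661530264, 0.11614351845315535, 0.10754100287254163, 0.09394065379677129, 0.07556630969555926]) @ [[0.01, 0.53, 0.10, 0.61, 0.58], [0.52, -0.65, 0.04, 0.04, 0.54], [-0.59, -0.03, 0.26, -0.53, 0.55], [0.45, 0.28, 0.80, -0.26, -0.13], [0.42, 0.45, -0.54, -0.53, 0.22]]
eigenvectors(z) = [[0.03-0.51j, 0.03+0.51j, (0.02-0.37j), (0.02+0.37j), -0.14+0.00j], [-0.64+0.00j, (-0.64-0j), (0.36-0.11j), (0.36+0.11j), -0.34+0.00j], [(0.1-0.25j), 0.10+0.25j, (-0.31+0.28j), -0.31-0.28j, (-0.74+0j)], [-0.16-0.41j, (-0.16+0.41j), -0.18+0.25j, (-0.18-0.25j), (0.56+0j)], [0.24-0.13j, (0.24+0.13j), 0.67+0.00j, 0.67-0.00j, (-0.02+0j)]]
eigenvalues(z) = [(0.03+0.11j), (0.03-0.11j), (0.09+0.03j), (0.09-0.03j), (-0.1+0j)]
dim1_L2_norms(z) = [0.11, 0.12, 0.09, 0.09, 0.11]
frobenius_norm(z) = 0.24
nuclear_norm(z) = 0.52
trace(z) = 0.14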